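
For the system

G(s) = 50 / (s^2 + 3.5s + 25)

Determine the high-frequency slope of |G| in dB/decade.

-40 dB/decade

Each pole contributes −20 dB/decade at high frequency; each zero contributes +20 dB/decade.
Net: 0 zero(s) − 2 pole(s) → -40 dB/decade.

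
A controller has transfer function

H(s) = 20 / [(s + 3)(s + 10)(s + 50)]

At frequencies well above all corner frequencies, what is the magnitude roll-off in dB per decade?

-60 dB/decade

Each pole contributes −20 dB/decade at high frequency; each zero contributes +20 dB/decade.
Net: 0 zero(s) − 3 pole(s) → -60 dB/decade.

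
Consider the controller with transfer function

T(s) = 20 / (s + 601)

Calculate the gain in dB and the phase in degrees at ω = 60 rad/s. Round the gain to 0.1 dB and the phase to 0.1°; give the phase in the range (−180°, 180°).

-29.6 dB, -5.7°

Substitute s = j60:
Numerator: 20 = 20 + j0
Denominator: (j60) + 601 = 601 + j60
|N| = √(20² + 0²) ≈ 20, ∠N ≈ 0.00°
|D| = √(601² + 60²) ≈ 603.99, ∠D ≈ 5.70°
|T| = 20 / 603.99 ≈ 0.033113
Gain = 20 log₁₀(0.033113) ≈ -29.60 dB
∠T = 0.00° − 5.70° = -5.70°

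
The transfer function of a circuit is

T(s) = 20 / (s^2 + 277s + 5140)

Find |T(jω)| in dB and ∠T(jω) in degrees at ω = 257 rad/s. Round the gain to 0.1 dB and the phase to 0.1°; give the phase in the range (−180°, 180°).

-73.4 dB, -130.6°

Substitute s = j257:
Numerator: 20 = 20 + j0
Denominator: (j257)^2 + 277(j257) + 5140 = -60909 + j71189
|N| = √(20² + 0²) ≈ 20, ∠N ≈ 0.00°
|D| = √(60909² + 71189²) ≈ 93690, ∠D ≈ 130.55°
|T| = 20 / 93690 ≈ 0.00021347
Gain = 20 log₁₀(0.00021347) ≈ -73.41 dB
∠T = 0.00° − 130.55° = -130.55°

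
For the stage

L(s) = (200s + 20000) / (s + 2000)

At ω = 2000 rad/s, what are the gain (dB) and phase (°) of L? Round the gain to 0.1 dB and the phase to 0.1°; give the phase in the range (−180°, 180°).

Substitute s = j2000:
Numerator: 200(j2000) + 20000 = 20000 + j400000
Denominator: (j2000) + 2000 = 2000 + j2000
|N| = √(20000² + 400000²) ≈ 4.005e+05, ∠N ≈ 87.14°
|D| = √(2000² + 2000²) ≈ 2828.4, ∠D ≈ 45.00°
|L| = 4.005e+05 / 2828.4 ≈ 141.6
Gain = 20 log₁₀(141.6) ≈ 43.02 dB
∠L = 87.14° − 45.00° = 42.14°

43.0 dB, 42.1°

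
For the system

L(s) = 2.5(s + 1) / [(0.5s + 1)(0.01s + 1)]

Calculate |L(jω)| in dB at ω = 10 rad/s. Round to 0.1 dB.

At ω = 10 rad/s:
zero (1 + j10·1) = 1 + j10 → |·| ≈ 10.05, ∠ ≈ 84.29°
pole (1 + j10·0.5) = 1 + j5 → |·| ≈ 5.099, ∠ ≈ 78.69°
pole (1 + j10·0.01) = 1 + j0.1 → |·| ≈ 1.005, ∠ ≈ 5.71°
|L| = 2.5 · 10.05 / (5.099 · 1.005) ≈ 4.9029
Gain = 20 log₁₀(4.9029) ≈ 13.81 dB

13.8 dB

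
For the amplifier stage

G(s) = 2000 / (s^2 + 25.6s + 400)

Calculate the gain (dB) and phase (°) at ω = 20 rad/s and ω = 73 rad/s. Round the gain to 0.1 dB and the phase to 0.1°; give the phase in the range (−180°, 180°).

ω = 20: 11.8 dB, -90.0°; ω = 73: -8.4 dB, -159.2°

At s = jω = j20:
quadratic: (j20)² + 25.6·j20 + 400 = 0 + j512 → |·| ≈ 512, ∠ ≈ 90.00°
|G| = 2000 / 512 ≈ 3.9062
Gain = 20 log₁₀(3.9062) ≈ 11.84 dB
∠G = 0.00° − 90.00° = -90.00°

At s = jω = j73:
quadratic: (j73)² + 25.6·j73 + 400 = -4929 + j1868.8 → |·| ≈ 5271.4, ∠ ≈ 159.24°
|G| = 2000 / 5271.4 ≈ 0.37941
Gain = 20 log₁₀(0.37941) ≈ -8.42 dB
∠G = 0.00° − 159.24° = -159.24°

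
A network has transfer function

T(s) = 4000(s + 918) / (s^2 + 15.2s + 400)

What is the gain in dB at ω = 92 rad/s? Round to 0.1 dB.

At s = jω = j92:
zero (s+918): 918 + j92 → |·| = √(918²+92²) = √851188 ≈ 922.6, ∠ = arctan(92/918) ≈ 5.72°
quadratic: (j92)² + 15.2·j92 + 400 = -8064 + j1398.4 → |·| ≈ 8184.4, ∠ ≈ 170.16°
|T| = 4000 · 922.6 / 8184.4 ≈ 450.91
Gain = 20 log₁₀(450.91) ≈ 53.08 dB

53.1 dB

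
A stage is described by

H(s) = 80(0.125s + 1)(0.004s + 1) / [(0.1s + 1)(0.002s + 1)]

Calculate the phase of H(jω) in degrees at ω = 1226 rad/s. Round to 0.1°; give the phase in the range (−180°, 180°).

10.8°

At ω = 1226 rad/s:
zero (1 + j1226·0.125) = 1 + j153.25 → |·| ≈ 153.25, ∠ ≈ 89.63°
zero (1 + j1226·0.004) = 1 + j4.904 → |·| ≈ 5.0049, ∠ ≈ 78.47°
pole (1 + j1226·0.1) = 1 + j122.6 → |·| ≈ 122.6, ∠ ≈ 89.53°
pole (1 + j1226·0.002) = 1 + j2.452 → |·| ≈ 2.6481, ∠ ≈ 67.81°
∠H = (89.63° + 78.47°) − (89.53° + 67.81°) = 10.76°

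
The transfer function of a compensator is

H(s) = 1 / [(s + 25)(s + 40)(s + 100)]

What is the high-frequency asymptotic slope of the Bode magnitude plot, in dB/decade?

-60 dB/decade

Each pole contributes −20 dB/decade at high frequency; each zero contributes +20 dB/decade.
Net: 0 zero(s) − 3 pole(s) → -60 dB/decade.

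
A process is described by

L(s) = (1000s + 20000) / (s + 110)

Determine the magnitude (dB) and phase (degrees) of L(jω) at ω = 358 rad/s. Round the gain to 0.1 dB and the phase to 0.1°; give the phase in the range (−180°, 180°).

59.6 dB, 13.9°

Substitute s = j358:
Numerator: 1000(j358) + 20000 = 20000 + j358000
Denominator: (j358) + 110 = 110 + j358
|N| = √(20000² + 358000²) ≈ 3.5856e+05, ∠N ≈ 86.80°
|D| = √(110² + 358²) ≈ 374.52, ∠D ≈ 72.92°
|L| = 3.5856e+05 / 374.52 ≈ 957.39
Gain = 20 log₁₀(957.39) ≈ 59.62 dB
∠L = 86.80° − 72.92° = 13.88°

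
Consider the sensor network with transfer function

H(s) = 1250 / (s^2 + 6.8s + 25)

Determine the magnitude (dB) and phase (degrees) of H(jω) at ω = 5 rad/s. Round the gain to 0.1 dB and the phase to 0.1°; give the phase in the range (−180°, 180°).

31.3 dB, -90.0°

At s = jω = j5:
quadratic: (j5)² + 6.8·j5 + 25 = 0 + j34 → |·| ≈ 34, ∠ ≈ 90.00°
|H| = 1250 / 34 ≈ 36.765
Gain = 20 log₁₀(36.765) ≈ 31.31 dB
∠H = 0.00° − 90.00° = -90.00°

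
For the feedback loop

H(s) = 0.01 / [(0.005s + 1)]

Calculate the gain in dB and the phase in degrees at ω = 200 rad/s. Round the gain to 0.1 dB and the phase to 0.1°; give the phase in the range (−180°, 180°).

-43.0 dB, -45.0°

At ω = 200 rad/s:
pole (1 + j200·0.005) = 1 + j1 → |·| ≈ 1.4142, ∠ ≈ 45.00°
|H| = 0.01 · 1 / (1.4142) ≈ 0.0070711
Gain = 20 log₁₀(0.0070711) ≈ -43.01 dB
∠H = (0°) − (45.00°) = -45.00°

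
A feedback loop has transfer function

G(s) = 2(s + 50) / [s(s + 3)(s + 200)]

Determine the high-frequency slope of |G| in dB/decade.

Each pole contributes −20 dB/decade at high frequency; each zero contributes +20 dB/decade.
Net: 1 zero(s) − 3 pole(s) → -40 dB/decade.

-40 dB/decade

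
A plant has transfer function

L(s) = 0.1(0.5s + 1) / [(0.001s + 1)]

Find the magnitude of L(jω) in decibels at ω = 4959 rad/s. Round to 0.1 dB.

33.8 dB

At ω = 4959 rad/s:
zero (1 + j4959·0.5) = 1 + j2479.5 → |·| ≈ 2479.5, ∠ ≈ 89.98°
pole (1 + j4959·0.001) = 1 + j4.959 → |·| ≈ 5.0588, ∠ ≈ 78.60°
|L| = 0.1 · 2479.5 / (5.0588) ≈ 49.014
Gain = 20 log₁₀(49.014) ≈ 33.81 dB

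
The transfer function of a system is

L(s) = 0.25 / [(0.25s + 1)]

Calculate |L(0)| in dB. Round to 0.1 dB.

-12.0 dB

L(0) = 0.25 · 1 / 1 = 0.25
20 log₁₀(0.25) ≈ -12.04 dB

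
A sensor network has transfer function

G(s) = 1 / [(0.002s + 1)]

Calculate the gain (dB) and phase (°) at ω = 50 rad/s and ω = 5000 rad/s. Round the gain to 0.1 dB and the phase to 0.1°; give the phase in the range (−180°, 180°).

At ω = 50 rad/s:
pole (1 + j50·0.002) = 1 + j0.1 → |·| ≈ 1.005, ∠ ≈ 5.71°
|G| = 1 · 1 / (1.005) ≈ 0.99502
Gain = 20 log₁₀(0.99502) ≈ -0.04 dB
∠G = (0°) − (5.71°) = -5.71°

At ω = 5000 rad/s:
pole (1 + j5000·0.002) = 1 + j10 → |·| ≈ 10.05, ∠ ≈ 84.29°
|G| = 1 · 1 / (10.05) ≈ 0.099502
Gain = 20 log₁₀(0.099502) ≈ -20.04 dB
∠G = (0°) − (84.29°) = -84.29°

ω = 50: -0.0 dB, -5.7°; ω = 5000: -20.0 dB, -84.3°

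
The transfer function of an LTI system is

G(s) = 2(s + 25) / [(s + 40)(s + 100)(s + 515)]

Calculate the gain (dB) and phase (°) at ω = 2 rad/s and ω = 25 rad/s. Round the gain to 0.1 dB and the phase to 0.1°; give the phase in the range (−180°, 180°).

ω = 2: -92.3 dB, 0.3°; ω = 25: -91.0 dB, -3.8°

At s = jω = j2:
zero (s+25): 25 + j2 → |·| = √(25²+2²) = √629 ≈ 25.08, ∠ = arctan(2/25) ≈ 4.57°
pole (s+40): 40 + j2 → |·| = √(40²+2²) = √1604 ≈ 40.05, ∠ = arctan(2/40) ≈ 2.86°
pole (s+100): 100 + j2 → |·| = √(100²+2²) = √10004 ≈ 100.02, ∠ = arctan(2/100) ≈ 1.15°
pole (s+515): 515 + j2 → |·| = √(515²+2²) = √265229 ≈ 515, ∠ = arctan(2/515) ≈ 0.22°
|G| = 2 · 25.08 / 2.063e+06 ≈ 2.4314e-05
Gain = 20 log₁₀(2.4314e-05) ≈ -92.28 dB
∠G = 4.57° − 4.23° = 0.34°

At s = jω = j25:
zero (s+25): 25 + j25 → |·| = √(25²+25²) = √1250 ≈ 35.355, ∠ = arctan(25/25) ≈ 45.00°
pole (s+40): 40 + j25 → |·| = √(40²+25²) = √2225 ≈ 47.17, ∠ = arctan(25/40) ≈ 32.01°
pole (s+100): 100 + j25 → |·| = √(100²+25²) = √10625 ≈ 103.08, ∠ = arctan(25/100) ≈ 14.04°
pole (s+515): 515 + j25 → |·| = √(515²+25²) = √265850 ≈ 515.61, ∠ = arctan(25/515) ≈ 2.78°
|G| = 2 · 35.355 / 2.507e+06 ≈ 2.8205e-05
Gain = 20 log₁₀(2.8205e-05) ≈ -90.99 dB
∠G = 45.00° − 48.83° = -3.83°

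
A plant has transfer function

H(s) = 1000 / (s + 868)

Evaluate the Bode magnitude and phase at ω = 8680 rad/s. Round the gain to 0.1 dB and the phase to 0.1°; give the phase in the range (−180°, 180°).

At s = jω = j8680:
pole (s+868): 868 + j8680 → |·| = √(868²+8680²) = √76095824 ≈ 8723.3, ∠ = arctan(8680/868) ≈ 84.29°
|H| = 1000 / 8723.3 ≈ 0.11464
Gain = 20 log₁₀(0.11464) ≈ -18.81 dB
∠H = 0.00° − 84.29° = -84.29°

-18.8 dB, -84.3°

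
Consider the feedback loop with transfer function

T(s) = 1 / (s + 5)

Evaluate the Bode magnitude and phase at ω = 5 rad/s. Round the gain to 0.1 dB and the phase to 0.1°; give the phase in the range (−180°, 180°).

-17.0 dB, -45.0°

At s = jω = j5:
pole (s+5): 5 + j5 → |·| = √(5²+5²) = √50 ≈ 7.0711, ∠ = arctan(5/5) ≈ 45.00°
|T| = 1 / 7.0711 ≈ 0.14142
Gain = 20 log₁₀(0.14142) ≈ -16.99 dB
∠T = 0.00° − 45.00° = -45.00°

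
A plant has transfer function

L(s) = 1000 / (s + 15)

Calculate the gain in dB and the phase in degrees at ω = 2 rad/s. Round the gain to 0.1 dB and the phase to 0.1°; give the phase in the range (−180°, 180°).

Substitute s = j2:
Numerator: 1000 = 1000 + j0
Denominator: (j2) + 15 = 15 + j2
|N| = √(1000² + 0²) ≈ 1000, ∠N ≈ 0.00°
|D| = √(15² + 2²) ≈ 15.133, ∠D ≈ 7.59°
|L| = 1000 / 15.133 ≈ 66.081
Gain = 20 log₁₀(66.081) ≈ 36.40 dB
∠L = 0.00° − 7.59° = -7.59°

36.4 dB, -7.6°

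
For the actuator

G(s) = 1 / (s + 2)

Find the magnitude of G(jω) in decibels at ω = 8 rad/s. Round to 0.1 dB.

Substitute s = j8:
Numerator: 1 = 1 + j0
Denominator: (j8) + 2 = 2 + j8
|N| = √(1² + 0²) ≈ 1, ∠N ≈ 0.00°
|D| = √(2² + 8²) ≈ 8.2462, ∠D ≈ 75.96°
|G| = 1 / 8.2462 ≈ 0.12127
Gain = 20 log₁₀(0.12127) ≈ -18.32 dB

-18.3 dB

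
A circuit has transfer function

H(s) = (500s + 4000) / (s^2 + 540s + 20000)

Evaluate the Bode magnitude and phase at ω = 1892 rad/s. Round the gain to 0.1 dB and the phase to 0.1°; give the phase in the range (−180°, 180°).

-11.9 dB, -74.2°

Substitute s = j1892:
Numerator: 500(j1892) + 4000 = 4000 + j946000
Denominator: (j1892)^2 + 540(j1892) + 20000 = -3559664 + j1021680
|N| = √(4000² + 946000²) ≈ 9.4601e+05, ∠N ≈ 89.76°
|D| = √(3559664² + 1021680²) ≈ 3.7034e+06, ∠D ≈ 163.99°
|H| = 9.4601e+05 / 3.7034e+06 ≈ 0.25544
Gain = 20 log₁₀(0.25544) ≈ -11.85 dB
∠H = 89.76° − 163.99° = -74.23°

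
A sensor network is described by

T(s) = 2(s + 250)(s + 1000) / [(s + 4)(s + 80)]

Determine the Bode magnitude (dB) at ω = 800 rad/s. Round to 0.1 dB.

10.5 dB

At s = jω = j800:
zero (s+250): 250 + j800 → |·| = √(250²+800²) = √702500 ≈ 838.15, ∠ = arctan(800/250) ≈ 72.65°
zero (s+1000): 1000 + j800 → |·| = √(1000²+800²) = √1640000 ≈ 1280.6, ∠ = arctan(800/1000) ≈ 38.66°
pole (s+4): 4 + j800 → |·| = √(4²+800²) = √640016 ≈ 800.01, ∠ = arctan(800/4) ≈ 89.71°
pole (s+80): 80 + j800 → |·| = √(80²+800²) = √646400 ≈ 803.99, ∠ = arctan(800/80) ≈ 84.29°
|T| = 2 · 1.0733e+06 / 6.432e+05 ≈ 3.3374
Gain = 20 log₁₀(3.3374) ≈ 10.47 dB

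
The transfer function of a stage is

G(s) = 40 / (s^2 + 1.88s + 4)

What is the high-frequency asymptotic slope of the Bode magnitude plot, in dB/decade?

-40 dB/decade

Each pole contributes −20 dB/decade at high frequency; each zero contributes +20 dB/decade.
Net: 0 zero(s) − 2 pole(s) → -40 dB/decade.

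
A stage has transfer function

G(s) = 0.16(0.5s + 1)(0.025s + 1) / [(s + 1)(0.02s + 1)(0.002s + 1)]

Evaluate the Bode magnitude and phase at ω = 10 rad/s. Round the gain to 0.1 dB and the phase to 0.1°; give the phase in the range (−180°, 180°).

-21.7 dB, -4.0°

At ω = 10 rad/s:
zero (1 + j10·0.5) = 1 + j5 → |·| ≈ 5.099, ∠ ≈ 78.69°
zero (1 + j10·0.025) = 1 + j0.25 → |·| ≈ 1.0308, ∠ ≈ 14.04°
pole (1 + j10·1) = 1 + j10 → |·| ≈ 10.05, ∠ ≈ 84.29°
pole (1 + j10·0.02) = 1 + j0.2 → |·| ≈ 1.0198, ∠ ≈ 11.31°
pole (1 + j10·0.002) = 1 + j0.02 → |·| ≈ 1.0002, ∠ ≈ 1.15°
|G| = 0.16 · 5.099 · 1.0308 / (10.05 · 1.0198 · 1.0002) ≈ 0.082037
Gain = 20 log₁₀(0.082037) ≈ -21.72 dB
∠G = (78.69° + 14.04°) − (84.29° + 11.31° + 1.15°) = -4.02°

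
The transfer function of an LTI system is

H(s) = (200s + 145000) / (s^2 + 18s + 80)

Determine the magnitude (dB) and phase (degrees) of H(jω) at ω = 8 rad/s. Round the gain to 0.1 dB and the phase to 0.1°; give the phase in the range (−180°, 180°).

Substitute s = j8:
Numerator: 200(j8) + 145000 = 145000 + j1600
Denominator: (j8)^2 + 18(j8) + 80 = 16 + j144
|N| = √(145000² + 1600²) ≈ 1.4501e+05, ∠N ≈ 0.63°
|D| = √(16² + 144²) ≈ 144.89, ∠D ≈ 83.66°
|H| = 1.4501e+05 / 144.89 ≈ 1000.8
Gain = 20 log₁₀(1000.8) ≈ 60.01 dB
∠H = 0.63° − 83.66° = -83.03°

60.0 dB, -83.0°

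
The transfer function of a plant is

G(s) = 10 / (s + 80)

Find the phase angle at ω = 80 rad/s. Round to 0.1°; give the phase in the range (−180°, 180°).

-45.0°

Substitute s = j80:
Numerator: 10 = 10 + j0
Denominator: (j80) + 80 = 80 + j80
|N| = √(10² + 0²) ≈ 10, ∠N ≈ 0.00°
|D| = √(80² + 80²) ≈ 113.14, ∠D ≈ 45.00°
∠G = 0.00° − 45.00° = -45.00°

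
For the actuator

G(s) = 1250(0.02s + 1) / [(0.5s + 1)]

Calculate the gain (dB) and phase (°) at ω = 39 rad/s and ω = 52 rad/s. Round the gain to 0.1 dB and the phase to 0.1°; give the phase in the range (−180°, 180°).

At ω = 39 rad/s:
zero (1 + j39·0.02) = 1 + j0.78 → |·| ≈ 1.2682, ∠ ≈ 37.95°
pole (1 + j39·0.5) = 1 + j19.5 → |·| ≈ 19.526, ∠ ≈ 87.06°
|G| = 1250 · 1.2682 / (19.526) ≈ 81.187
Gain = 20 log₁₀(81.187) ≈ 38.19 dB
∠G = (37.95°) − (87.06°) = -49.11°

At ω = 52 rad/s:
zero (1 + j52·0.02) = 1 + j1.04 → |·| ≈ 1.4428, ∠ ≈ 46.12°
pole (1 + j52·0.5) = 1 + j26 → |·| ≈ 26.019, ∠ ≈ 87.80°
|G| = 1250 · 1.4428 / (26.019) ≈ 69.315
Gain = 20 log₁₀(69.315) ≈ 36.82 dB
∠G = (46.12°) − (87.80°) = -41.68°

ω = 39: 38.2 dB, -49.1°; ω = 52: 36.8 dB, -41.7°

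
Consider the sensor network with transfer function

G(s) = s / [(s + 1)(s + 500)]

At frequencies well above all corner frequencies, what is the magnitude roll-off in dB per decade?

Each pole contributes −20 dB/decade at high frequency; each zero contributes +20 dB/decade.
Net: 1 zero(s) − 2 pole(s) → -20 dB/decade.

-20 dB/decade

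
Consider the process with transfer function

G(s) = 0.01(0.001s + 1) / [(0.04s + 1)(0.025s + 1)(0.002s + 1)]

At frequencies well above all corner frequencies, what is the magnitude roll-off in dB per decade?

-40 dB/decade

Each pole contributes −20 dB/decade at high frequency; each zero contributes +20 dB/decade.
Net: 1 zero(s) − 3 pole(s) → -40 dB/decade.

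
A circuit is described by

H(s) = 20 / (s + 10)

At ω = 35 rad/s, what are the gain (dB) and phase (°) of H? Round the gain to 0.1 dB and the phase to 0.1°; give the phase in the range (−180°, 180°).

At s = jω = j35:
pole (s+10): 10 + j35 → |·| = √(10²+35²) = √1325 ≈ 36.401, ∠ = arctan(35/10) ≈ 74.05°
|H| = 20 / 36.401 ≈ 0.54944
Gain = 20 log₁₀(0.54944) ≈ -5.20 dB
∠H = 0.00° − 74.05° = -74.05°

-5.2 dB, -74.1°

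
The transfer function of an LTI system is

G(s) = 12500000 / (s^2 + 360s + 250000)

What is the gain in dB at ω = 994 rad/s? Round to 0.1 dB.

23.7 dB

At s = jω = j994:
quadratic: (j994)² + 360·j994 + 250000 = -738036 + j357840 → |·| ≈ 8.2021e+05, ∠ ≈ 154.13°
|G| = 12500000 / 8.2021e+05 ≈ 15.24
Gain = 20 log₁₀(15.24) ≈ 23.66 dB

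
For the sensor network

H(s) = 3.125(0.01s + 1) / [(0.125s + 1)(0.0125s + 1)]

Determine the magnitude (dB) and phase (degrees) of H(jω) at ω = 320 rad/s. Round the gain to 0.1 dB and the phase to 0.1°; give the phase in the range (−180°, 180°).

-23.9 dB, -91.9°

At ω = 320 rad/s:
zero (1 + j320·0.01) = 1 + j3.2 → |·| ≈ 3.3526, ∠ ≈ 72.65°
pole (1 + j320·0.125) = 1 + j40 → |·| ≈ 40.012, ∠ ≈ 88.57°
pole (1 + j320·0.0125) = 1 + j4 → |·| ≈ 4.1231, ∠ ≈ 75.96°
|H| = 3.125 · 3.3526 / (40.012 · 4.1231) ≈ 0.063506
Gain = 20 log₁₀(0.063506) ≈ -23.94 dB
∠H = (72.65°) − (88.57° + 75.96°) = -91.88°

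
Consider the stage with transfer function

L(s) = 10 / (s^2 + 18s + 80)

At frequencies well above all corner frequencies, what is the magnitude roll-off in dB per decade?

-40 dB/decade

Each pole contributes −20 dB/decade at high frequency; each zero contributes +20 dB/decade.
Net: 0 zero(s) − 2 pole(s) → -40 dB/decade.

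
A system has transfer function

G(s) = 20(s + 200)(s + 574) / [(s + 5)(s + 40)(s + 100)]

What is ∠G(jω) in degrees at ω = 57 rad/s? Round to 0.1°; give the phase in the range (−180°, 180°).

At s = jω = j57:
zero (s+200): 200 + j57 → |·| = √(200²+57²) = √43249 ≈ 207.96, ∠ = arctan(57/200) ≈ 15.91°
zero (s+574): 574 + j57 → |·| = √(574²+57²) = √332725 ≈ 576.82, ∠ = arctan(57/574) ≈ 5.67°
pole (s+5): 5 + j57 → |·| = √(5²+57²) = √3274 ≈ 57.219, ∠ = arctan(57/5) ≈ 84.99°
pole (s+40): 40 + j57 → |·| = √(40²+57²) = √4849 ≈ 69.635, ∠ = arctan(57/40) ≈ 54.94°
pole (s+100): 100 + j57 → |·| = √(100²+57²) = √13249 ≈ 115.1, ∠ = arctan(57/100) ≈ 29.68°
∠G = 21.58° − 169.61° = -148.03°

-148.0°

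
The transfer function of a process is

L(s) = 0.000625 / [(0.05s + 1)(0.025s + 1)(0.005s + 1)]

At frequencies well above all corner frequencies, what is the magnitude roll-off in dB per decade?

-60 dB/decade

Each pole contributes −20 dB/decade at high frequency; each zero contributes +20 dB/decade.
Net: 0 zero(s) − 3 pole(s) → -60 dB/decade.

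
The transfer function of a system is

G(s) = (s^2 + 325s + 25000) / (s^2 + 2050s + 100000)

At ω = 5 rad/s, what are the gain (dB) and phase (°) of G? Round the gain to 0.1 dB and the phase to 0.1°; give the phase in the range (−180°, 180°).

Substitute s = j5:
Numerator: (j5)^2 + 325(j5) + 25000 = 24975 + j1625
Denominator: (j5)^2 + 2050(j5) + 100000 = 99975 + j10250
|N| = √(24975² + 1625²) ≈ 25028, ∠N ≈ 3.72°
|D| = √(99975² + 10250²) ≈ 1.005e+05, ∠D ≈ 5.85°
|G| = 25028 / 1.005e+05 ≈ 0.24903
Gain = 20 log₁₀(0.24903) ≈ -12.07 dB
∠G = 3.72° − 5.85° = -2.13°

-12.1 dB, -2.1°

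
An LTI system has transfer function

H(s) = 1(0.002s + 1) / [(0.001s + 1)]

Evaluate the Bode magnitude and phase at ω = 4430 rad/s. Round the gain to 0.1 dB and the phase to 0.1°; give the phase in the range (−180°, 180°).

5.9 dB, 6.3°

At ω = 4430 rad/s:
zero (1 + j4430·0.002) = 1 + j8.86 → |·| ≈ 8.9163, ∠ ≈ 83.56°
pole (1 + j4430·0.001) = 1 + j4.43 → |·| ≈ 4.5415, ∠ ≈ 77.28°
|H| = 1 · 8.9163 / (4.5415) ≈ 1.9633
Gain = 20 log₁₀(1.9633) ≈ 5.86 dB
∠H = (83.56°) − (77.28°) = 6.28°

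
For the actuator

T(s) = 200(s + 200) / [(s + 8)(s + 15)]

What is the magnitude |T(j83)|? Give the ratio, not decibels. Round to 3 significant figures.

6.16

At s = jω = j83:
zero (s+200): 200 + j83 → |·| = √(200²+83²) = √46889 ≈ 216.54, ∠ = arctan(83/200) ≈ 22.54°
pole (s+8): 8 + j83 → |·| = √(8²+83²) = √6953 ≈ 83.385, ∠ = arctan(83/8) ≈ 84.49°
pole (s+15): 15 + j83 → |·| = √(15²+83²) = √7114 ≈ 84.345, ∠ = arctan(83/15) ≈ 79.76°
|T| = 200 · 216.54 / 7033.1 ≈ 6.1577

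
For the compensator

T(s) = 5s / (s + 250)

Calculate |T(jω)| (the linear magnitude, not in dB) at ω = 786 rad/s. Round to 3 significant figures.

At s = jω = j786:
zero at origin: s = j786 → |·| = 786, ∠ = 90.00°
pole (s+250): 250 + j786 → |·| = √(250²+786²) = √680296 ≈ 824.8, ∠ = arctan(786/250) ≈ 72.36°
|T| = 5 · 786 / 824.8 ≈ 4.7648

4.76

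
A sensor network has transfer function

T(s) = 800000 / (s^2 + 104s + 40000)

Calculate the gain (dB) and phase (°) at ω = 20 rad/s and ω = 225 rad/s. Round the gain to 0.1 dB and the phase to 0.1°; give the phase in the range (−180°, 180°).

ω = 20: 26.1 dB, -3.0°; ω = 225: 29.9 dB, -114.4°

At s = jω = j20:
quadratic: (j20)² + 104·j20 + 40000 = 39600 + j2080 → |·| ≈ 39655, ∠ ≈ 3.01°
|T| = 800000 / 39655 ≈ 20.174
Gain = 20 log₁₀(20.174) ≈ 26.10 dB
∠T = 0.00° − 3.01° = -3.01°

At s = jω = j225:
quadratic: (j225)² + 104·j225 + 40000 = -10625 + j23400 → |·| ≈ 25699, ∠ ≈ 114.42°
|T| = 800000 / 25699 ≈ 31.13
Gain = 20 log₁₀(31.13) ≈ 29.86 dB
∠T = 0.00° − 114.42° = -114.42°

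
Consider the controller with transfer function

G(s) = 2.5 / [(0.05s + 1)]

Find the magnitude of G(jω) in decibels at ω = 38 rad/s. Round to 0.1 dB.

At ω = 38 rad/s:
pole (1 + j38·0.05) = 1 + j1.9 → |·| ≈ 2.1471, ∠ ≈ 62.24°
|G| = 2.5 · 1 / (2.1471) ≈ 1.1644
Gain = 20 log₁₀(1.1644) ≈ 1.32 dB

1.3 dB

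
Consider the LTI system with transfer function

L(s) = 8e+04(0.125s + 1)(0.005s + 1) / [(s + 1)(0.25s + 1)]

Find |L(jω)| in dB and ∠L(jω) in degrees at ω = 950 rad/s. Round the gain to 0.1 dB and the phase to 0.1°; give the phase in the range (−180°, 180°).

46.2 dB, -12.1°

At ω = 950 rad/s:
zero (1 + j950·0.125) = 1 + j118.75 → |·| ≈ 118.75, ∠ ≈ 89.52°
zero (1 + j950·0.005) = 1 + j4.75 → |·| ≈ 4.8541, ∠ ≈ 78.11°
pole (1 + j950·1) = 1 + j950 → |·| ≈ 950, ∠ ≈ 89.94°
pole (1 + j950·0.25) = 1 + j237.5 → |·| ≈ 237.5, ∠ ≈ 89.76°
|L| = 8e+04 · 118.75 · 4.8541 / (950 · 237.5) ≈ 204.38
Gain = 20 log₁₀(204.38) ≈ 46.21 dB
∠L = (89.52° + 78.11°) − (89.94° + 89.76°) = -12.07°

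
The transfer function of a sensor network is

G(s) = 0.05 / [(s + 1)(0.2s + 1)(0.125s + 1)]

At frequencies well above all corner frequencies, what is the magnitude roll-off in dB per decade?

-60 dB/decade

Each pole contributes −20 dB/decade at high frequency; each zero contributes +20 dB/decade.
Net: 0 zero(s) − 3 pole(s) → -60 dB/decade.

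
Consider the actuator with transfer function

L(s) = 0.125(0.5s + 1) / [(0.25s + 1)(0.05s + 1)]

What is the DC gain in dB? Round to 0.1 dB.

-18.1 dB

L(0) = 0.125 · 1 / 1 = 0.125
20 log₁₀(0.125) ≈ -18.06 dB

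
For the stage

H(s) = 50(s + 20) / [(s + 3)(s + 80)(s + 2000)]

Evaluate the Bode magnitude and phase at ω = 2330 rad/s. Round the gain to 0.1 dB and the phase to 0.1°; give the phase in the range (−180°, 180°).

At s = jω = j2330:
zero (s+20): 20 + j2330 → |·| = √(20²+2330²) = √5429300 ≈ 2330.1, ∠ = arctan(2330/20) ≈ 89.51°
pole (s+3): 3 + j2330 → |·| = √(3²+2330²) = √5428909 ≈ 2330, ∠ = arctan(2330/3) ≈ 89.93°
pole (s+80): 80 + j2330 → |·| = √(80²+2330²) = √5435300 ≈ 2331.4, ∠ = arctan(2330/80) ≈ 88.03°
pole (s+2000): 2000 + j2330 → |·| = √(2000²+2330²) = √9428900 ≈ 3070.7, ∠ = arctan(2330/2000) ≈ 49.36°
|H| = 50 · 2330.1 / 1.6681e+10 ≈ 6.9843e-06
Gain = 20 log₁₀(6.9843e-06) ≈ -103.12 dB
∠H = 89.51° − 227.32° = -137.81°

-103.1 dB, -137.8°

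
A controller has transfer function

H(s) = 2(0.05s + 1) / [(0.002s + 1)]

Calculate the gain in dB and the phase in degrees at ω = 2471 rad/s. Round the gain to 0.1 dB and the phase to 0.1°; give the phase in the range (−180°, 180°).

33.8 dB, 11.0°

At ω = 2471 rad/s:
zero (1 + j2471·0.05) = 1 + j123.55 → |·| ≈ 123.55, ∠ ≈ 89.54°
pole (1 + j2471·0.002) = 1 + j4.942 → |·| ≈ 5.0422, ∠ ≈ 78.56°
|H| = 2 · 123.55 / (5.0422) ≈ 49.006
Gain = 20 log₁₀(49.006) ≈ 33.80 dB
∠H = (89.54°) − (78.56°) = 10.98°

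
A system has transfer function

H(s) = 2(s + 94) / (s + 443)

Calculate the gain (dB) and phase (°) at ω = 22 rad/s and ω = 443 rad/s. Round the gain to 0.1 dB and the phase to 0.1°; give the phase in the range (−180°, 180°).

ω = 22: -7.2 dB, 10.3°; ω = 443: 3.2 dB, 33.0°

At s = jω = j22:
zero (s+94): 94 + j22 → |·| = √(94²+22²) = √9320 ≈ 96.54, ∠ = arctan(22/94) ≈ 13.17°
pole (s+443): 443 + j22 → |·| = √(443²+22²) = √196733 ≈ 443.55, ∠ = arctan(22/443) ≈ 2.84°
|H| = 2 · 96.54 / 443.55 ≈ 0.43531
Gain = 20 log₁₀(0.43531) ≈ -7.22 dB
∠H = 13.17° − 2.84° = 10.33°

At s = jω = j443:
zero (s+94): 94 + j443 → |·| = √(94²+443²) = √205085 ≈ 452.86, ∠ = arctan(443/94) ≈ 78.02°
pole (s+443): 443 + j443 → |·| = √(443²+443²) = √392498 ≈ 626.5, ∠ = arctan(443/443) ≈ 45.00°
|H| = 2 · 452.86 / 626.5 ≈ 1.4457
Gain = 20 log₁₀(1.4457) ≈ 3.20 dB
∠H = 78.02° − 45.00° = 33.02°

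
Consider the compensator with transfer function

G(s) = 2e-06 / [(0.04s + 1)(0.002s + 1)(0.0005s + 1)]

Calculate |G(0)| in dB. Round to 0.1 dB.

G(0) = 2e-06 · 1 / 1 = 2e-06
20 log₁₀(2e-06) ≈ -113.98 dB

-114.0 dB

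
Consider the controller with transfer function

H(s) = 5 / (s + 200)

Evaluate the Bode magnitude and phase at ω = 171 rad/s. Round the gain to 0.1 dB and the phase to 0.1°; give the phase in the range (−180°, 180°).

-34.4 dB, -40.5°

Substitute s = j171:
Numerator: 5 = 5 + j0
Denominator: (j171) + 200 = 200 + j171
|N| = √(5² + 0²) ≈ 5, ∠N ≈ 0.00°
|D| = √(200² + 171²) ≈ 263.14, ∠D ≈ 40.53°
|H| = 5 / 263.14 ≈ 0.019001
Gain = 20 log₁₀(0.019001) ≈ -34.42 dB
∠H = 0.00° − 40.53° = -40.53°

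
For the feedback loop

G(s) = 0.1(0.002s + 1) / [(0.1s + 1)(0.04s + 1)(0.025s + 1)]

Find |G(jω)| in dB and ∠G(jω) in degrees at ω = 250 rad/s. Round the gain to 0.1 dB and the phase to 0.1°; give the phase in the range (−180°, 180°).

At ω = 250 rad/s:
zero (1 + j250·0.002) = 1 + j0.5 → |·| ≈ 1.118, ∠ ≈ 26.57°
pole (1 + j250·0.1) = 1 + j25 → |·| ≈ 25.02, ∠ ≈ 87.71°
pole (1 + j250·0.04) = 1 + j10 → |·| ≈ 10.05, ∠ ≈ 84.29°
pole (1 + j250·0.025) = 1 + j6.25 → |·| ≈ 6.3295, ∠ ≈ 80.91°
|G| = 0.1 · 1.118 / (25.02 · 10.05 · 6.3295) ≈ 7.0246e-05
Gain = 20 log₁₀(7.0246e-05) ≈ -83.07 dB
∠G = (26.57°) − (87.71° + 84.29° + 80.91°) = -226.34° ≡ 133.66° (principal value)

-83.1 dB, 133.7°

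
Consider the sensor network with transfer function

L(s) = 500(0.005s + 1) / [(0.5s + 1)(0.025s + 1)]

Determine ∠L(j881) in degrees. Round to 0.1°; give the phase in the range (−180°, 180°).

At ω = 881 rad/s:
zero (1 + j881·0.005) = 1 + j4.405 → |·| ≈ 4.5171, ∠ ≈ 77.21°
pole (1 + j881·0.5) = 1 + j440.5 → |·| ≈ 440.5, ∠ ≈ 89.87°
pole (1 + j881·0.025) = 1 + j22.025 → |·| ≈ 22.048, ∠ ≈ 87.40°
∠L = (77.21°) − (89.87° + 87.40°) = -100.06°

-100.1°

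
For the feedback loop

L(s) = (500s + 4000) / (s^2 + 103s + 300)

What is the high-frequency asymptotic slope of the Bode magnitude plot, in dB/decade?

Each pole contributes −20 dB/decade at high frequency; each zero contributes +20 dB/decade.
Net: 1 zero(s) − 2 pole(s) → -20 dB/decade.

-20 dB/decade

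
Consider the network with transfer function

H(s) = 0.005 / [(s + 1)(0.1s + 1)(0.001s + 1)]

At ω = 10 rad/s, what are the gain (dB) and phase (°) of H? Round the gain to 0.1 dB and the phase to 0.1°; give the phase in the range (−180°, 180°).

At ω = 10 rad/s:
pole (1 + j10·1) = 1 + j10 → |·| ≈ 10.05, ∠ ≈ 84.29°
pole (1 + j10·0.1) = 1 + j1 → |·| ≈ 1.4142, ∠ ≈ 45.00°
pole (1 + j10·0.001) = 1 + j0.01 → |·| ≈ 1, ∠ ≈ 0.57°
|H| = 0.005 · 1 / (10.05 · 1.4142 · 1) ≈ 0.0003518
Gain = 20 log₁₀(0.0003518) ≈ -69.07 dB
∠H = (0°) − (84.29° + 45.00° + 0.57°) = -129.86°

-69.1 dB, -129.9°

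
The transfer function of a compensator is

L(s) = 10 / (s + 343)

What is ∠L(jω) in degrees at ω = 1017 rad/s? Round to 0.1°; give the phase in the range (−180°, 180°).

Substitute s = j1017:
Numerator: 10 = 10 + j0
Denominator: (j1017) + 343 = 343 + j1017
|N| = √(10² + 0²) ≈ 10, ∠N ≈ 0.00°
|D| = √(343² + 1017²) ≈ 1073.3, ∠D ≈ 71.36°
∠L = 0.00° − 71.36° = -71.36°

-71.4°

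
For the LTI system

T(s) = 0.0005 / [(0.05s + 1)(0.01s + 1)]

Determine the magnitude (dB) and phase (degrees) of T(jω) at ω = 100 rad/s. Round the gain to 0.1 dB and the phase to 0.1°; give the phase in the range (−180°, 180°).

-83.2 dB, -123.7°

At ω = 100 rad/s:
pole (1 + j100·0.05) = 1 + j5 → |·| ≈ 5.099, ∠ ≈ 78.69°
pole (1 + j100·0.01) = 1 + j1 → |·| ≈ 1.4142, ∠ ≈ 45.00°
|T| = 0.0005 · 1 / (5.099 · 1.4142) ≈ 6.9338e-05
Gain = 20 log₁₀(6.9338e-05) ≈ -83.18 dB
∠T = (0°) − (78.69° + 45.00°) = -123.69°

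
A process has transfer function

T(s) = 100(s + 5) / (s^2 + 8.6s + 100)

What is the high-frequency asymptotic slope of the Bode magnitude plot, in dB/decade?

Each pole contributes −20 dB/decade at high frequency; each zero contributes +20 dB/decade.
Net: 1 zero(s) − 2 pole(s) → -20 dB/decade.

-20 dB/decade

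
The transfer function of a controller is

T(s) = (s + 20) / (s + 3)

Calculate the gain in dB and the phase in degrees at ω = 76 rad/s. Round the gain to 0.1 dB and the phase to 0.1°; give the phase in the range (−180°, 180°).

0.3 dB, -12.5°

Substitute s = j76:
Numerator: (j76) + 20 = 20 + j76
Denominator: (j76) + 3 = 3 + j76
|N| = √(20² + 76²) ≈ 78.588, ∠N ≈ 75.26°
|D| = √(3² + 76²) ≈ 76.059, ∠D ≈ 87.74°
|T| = 78.588 / 76.059 ≈ 1.0333
Gain = 20 log₁₀(1.0333) ≈ 0.28 dB
∠T = 75.26° − 87.74° = -12.48°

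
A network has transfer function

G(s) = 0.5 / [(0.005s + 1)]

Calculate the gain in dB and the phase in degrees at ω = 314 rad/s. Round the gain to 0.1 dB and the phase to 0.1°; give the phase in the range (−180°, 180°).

At ω = 314 rad/s:
pole (1 + j314·0.005) = 1 + j1.57 → |·| ≈ 1.8614, ∠ ≈ 57.51°
|G| = 0.5 · 1 / (1.8614) ≈ 0.26862
Gain = 20 log₁₀(0.26862) ≈ -11.42 dB
∠G = (0°) − (57.51°) = -57.51°

-11.4 dB, -57.5°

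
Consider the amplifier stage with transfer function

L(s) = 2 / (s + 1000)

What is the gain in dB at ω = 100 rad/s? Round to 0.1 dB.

Substitute s = j100:
Numerator: 2 = 2 + j0
Denominator: (j100) + 1000 = 1000 + j100
|N| = √(2² + 0²) ≈ 2, ∠N ≈ 0.00°
|D| = √(1000² + 100²) ≈ 1005, ∠D ≈ 5.71°
|L| = 2 / 1005 ≈ 0.00199
Gain = 20 log₁₀(0.00199) ≈ -54.02 dB

-54.0 dB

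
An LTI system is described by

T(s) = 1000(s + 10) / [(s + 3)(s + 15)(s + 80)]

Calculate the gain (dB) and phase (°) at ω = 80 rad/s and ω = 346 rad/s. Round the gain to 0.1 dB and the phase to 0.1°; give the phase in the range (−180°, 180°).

ω = 80: -19.2 dB, -129.4°; ω = 346: -41.8 dB, -165.7°

At s = jω = j80:
zero (s+10): 10 + j80 → |·| = √(10²+80²) = √6500 ≈ 80.623, ∠ = arctan(80/10) ≈ 82.87°
pole (s+3): 3 + j80 → |·| = √(3²+80²) = √6409 ≈ 80.056, ∠ = arctan(80/3) ≈ 87.85°
pole (s+15): 15 + j80 → |·| = √(15²+80²) = √6625 ≈ 81.394, ∠ = arctan(80/15) ≈ 79.38°
pole (s+80): 80 + j80 → |·| = √(80²+80²) = √12800 ≈ 113.14, ∠ = arctan(80/80) ≈ 45.00°
|T| = 1000 · 80.623 / 7.3723e+05 ≈ 0.10936
Gain = 20 log₁₀(0.10936) ≈ -19.22 dB
∠T = 82.87° − 212.23° = -129.36°

At s = jω = j346:
zero (s+10): 10 + j346 → |·| = √(10²+346²) = √119816 ≈ 346.14, ∠ = arctan(346/10) ≈ 88.34°
pole (s+3): 3 + j346 → |·| = √(3²+346²) = √119725 ≈ 346.01, ∠ = arctan(346/3) ≈ 89.50°
pole (s+15): 15 + j346 → |·| = √(15²+346²) = √119941 ≈ 346.32, ∠ = arctan(346/15) ≈ 87.52°
pole (s+80): 80 + j346 → |·| = √(80²+346²) = √126116 ≈ 355.13, ∠ = arctan(346/80) ≈ 76.98°
|T| = 1000 · 346.14 / 4.2555e+07 ≈ 0.0081339
Gain = 20 log₁₀(0.0081339) ≈ -41.79 dB
∠T = 88.34° − 254.00° = -165.66°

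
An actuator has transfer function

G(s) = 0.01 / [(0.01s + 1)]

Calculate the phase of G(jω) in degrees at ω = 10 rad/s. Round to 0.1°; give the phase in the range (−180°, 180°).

-5.7°

At ω = 10 rad/s:
pole (1 + j10·0.01) = 1 + j0.1 → |·| ≈ 1.005, ∠ ≈ 5.71°
∠G = (0°) − (5.71°) = -5.71°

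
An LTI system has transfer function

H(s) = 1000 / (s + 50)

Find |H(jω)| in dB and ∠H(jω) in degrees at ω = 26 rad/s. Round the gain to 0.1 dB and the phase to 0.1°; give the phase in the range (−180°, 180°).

25.0 dB, -27.5°

At s = jω = j26:
pole (s+50): 50 + j26 → |·| = √(50²+26²) = √3176 ≈ 56.356, ∠ = arctan(26/50) ≈ 27.47°
|H| = 1000 / 56.356 ≈ 17.744
Gain = 20 log₁₀(17.744) ≈ 24.98 dB
∠H = 0.00° − 27.47° = -27.47°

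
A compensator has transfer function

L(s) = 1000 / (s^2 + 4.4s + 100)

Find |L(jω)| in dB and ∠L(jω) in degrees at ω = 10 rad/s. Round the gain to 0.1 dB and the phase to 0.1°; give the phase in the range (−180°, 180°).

27.1 dB, -90.0°

At s = jω = j10:
quadratic: (j10)² + 4.4·j10 + 100 = 0 + j44 → |·| ≈ 44, ∠ ≈ 90.00°
|L| = 1000 / 44 ≈ 22.727
Gain = 20 log₁₀(22.727) ≈ 27.13 dB
∠L = 0.00° − 90.00° = -90.00°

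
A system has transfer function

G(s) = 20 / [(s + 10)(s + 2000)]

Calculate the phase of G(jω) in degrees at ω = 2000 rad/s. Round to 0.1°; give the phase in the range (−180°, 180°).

-134.7°

At s = jω = j2000:
pole (s+10): 10 + j2000 → |·| = √(10²+2000²) = √4000100 ≈ 2000, ∠ = arctan(2000/10) ≈ 89.71°
pole (s+2000): 2000 + j2000 → |·| = √(2000²+2000²) = √8000000 ≈ 2828.4, ∠ = arctan(2000/2000) ≈ 45.00°
∠G = 0.00° − 134.71° = -134.71°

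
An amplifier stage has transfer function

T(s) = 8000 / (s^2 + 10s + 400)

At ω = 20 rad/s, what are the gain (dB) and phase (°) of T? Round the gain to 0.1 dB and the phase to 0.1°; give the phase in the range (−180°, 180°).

At s = jω = j20:
quadratic: (j20)² + 10·j20 + 400 = 0 + j200 → |·| ≈ 200, ∠ ≈ 90.00°
|T| = 8000 / 200 ≈ 40
Gain = 20 log₁₀(40) ≈ 32.04 dB
∠T = 0.00° − 90.00° = -90.00°

32.0 dB, -90.0°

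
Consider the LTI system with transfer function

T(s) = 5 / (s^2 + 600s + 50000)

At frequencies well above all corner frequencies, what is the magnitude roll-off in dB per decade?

Each pole contributes −20 dB/decade at high frequency; each zero contributes +20 dB/decade.
Net: 0 zero(s) − 2 pole(s) → -40 dB/decade.

-40 dB/decade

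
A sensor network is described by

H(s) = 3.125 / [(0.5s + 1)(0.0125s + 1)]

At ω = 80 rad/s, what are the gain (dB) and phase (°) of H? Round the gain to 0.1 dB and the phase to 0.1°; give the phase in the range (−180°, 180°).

-25.2 dB, -133.6°

At ω = 80 rad/s:
pole (1 + j80·0.5) = 1 + j40 → |·| ≈ 40.012, ∠ ≈ 88.57°
pole (1 + j80·0.0125) = 1 + j1 → |·| ≈ 1.4142, ∠ ≈ 45.00°
|H| = 3.125 · 1 / (40.012 · 1.4142) ≈ 0.055227
Gain = 20 log₁₀(0.055227) ≈ -25.16 dB
∠H = (0°) − (88.57° + 45.00°) = -133.57°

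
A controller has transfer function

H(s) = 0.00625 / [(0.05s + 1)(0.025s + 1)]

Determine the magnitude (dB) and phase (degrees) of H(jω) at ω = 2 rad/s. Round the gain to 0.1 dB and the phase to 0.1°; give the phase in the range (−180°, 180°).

-44.1 dB, -8.6°

At ω = 2 rad/s:
pole (1 + j2·0.05) = 1 + j0.1 → |·| ≈ 1.005, ∠ ≈ 5.71°
pole (1 + j2·0.025) = 1 + j0.05 → |·| ≈ 1.0012, ∠ ≈ 2.86°
|H| = 0.00625 · 1 / (1.005 · 1.0012) ≈ 0.0062115
Gain = 20 log₁₀(0.0062115) ≈ -44.14 dB
∠H = (0°) − (5.71° + 2.86°) = -8.57°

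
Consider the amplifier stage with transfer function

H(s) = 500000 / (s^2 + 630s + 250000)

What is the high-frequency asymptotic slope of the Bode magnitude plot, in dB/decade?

-40 dB/decade

Each pole contributes −20 dB/decade at high frequency; each zero contributes +20 dB/decade.
Net: 0 zero(s) − 2 pole(s) → -40 dB/decade.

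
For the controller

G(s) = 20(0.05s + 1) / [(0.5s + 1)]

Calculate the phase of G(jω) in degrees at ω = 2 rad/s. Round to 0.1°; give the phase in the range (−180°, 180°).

-39.3°

At ω = 2 rad/s:
zero (1 + j2·0.05) = 1 + j0.1 → |·| ≈ 1.005, ∠ ≈ 5.71°
pole (1 + j2·0.5) = 1 + j1 → |·| ≈ 1.4142, ∠ ≈ 45.00°
∠G = (5.71°) − (45.00°) = -39.29°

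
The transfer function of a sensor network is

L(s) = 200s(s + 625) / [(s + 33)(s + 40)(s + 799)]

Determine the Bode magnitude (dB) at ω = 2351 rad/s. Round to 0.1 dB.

At s = jω = j2351:
zero (s+625): 625 + j2351 → |·| = √(625²+2351²) = √5917826 ≈ 2432.7, ∠ = arctan(2351/625) ≈ 75.11°
zero at origin: s = j2351 → |·| = 2351, ∠ = 90.00°
pole (s+33): 33 + j2351 → |·| = √(33²+2351²) = √5528290 ≈ 2351.2, ∠ = arctan(2351/33) ≈ 89.20°
pole (s+40): 40 + j2351 → |·| = √(40²+2351²) = √5528801 ≈ 2351.3, ∠ = arctan(2351/40) ≈ 89.03°
pole (s+799): 799 + j2351 → |·| = √(799²+2351²) = √6165602 ≈ 2483.1, ∠ = arctan(2351/799) ≈ 71.23°
|L| = 200 · 5.7193e+06 / 1.3728e+10 ≈ 0.083323
Gain = 20 log₁₀(0.083323) ≈ -21.58 dB

-21.6 dB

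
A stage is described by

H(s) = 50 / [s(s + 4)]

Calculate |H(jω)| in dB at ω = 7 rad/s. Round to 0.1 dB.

At s = jω = j7:
pole (s+4): 4 + j7 → |·| = √(4²+7²) = √65 ≈ 8.0623, ∠ = arctan(7/4) ≈ 60.26°
pole at origin: |s| = 7, ∠ = 90.00° (in denominator)
|H| = 50 / 56.436 ≈ 0.88596
Gain = 20 log₁₀(0.88596) ≈ -1.05 dB

-1.1 dB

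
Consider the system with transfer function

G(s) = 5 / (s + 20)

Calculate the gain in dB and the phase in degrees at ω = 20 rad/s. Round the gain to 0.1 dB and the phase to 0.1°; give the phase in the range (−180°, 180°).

At s = jω = j20:
pole (s+20): 20 + j20 → |·| = √(20²+20²) = √800 ≈ 28.284, ∠ = arctan(20/20) ≈ 45.00°
|G| = 5 / 28.284 ≈ 0.17678
Gain = 20 log₁₀(0.17678) ≈ -15.05 dB
∠G = 0.00° − 45.00° = -45.00°

-15.1 dB, -45.0°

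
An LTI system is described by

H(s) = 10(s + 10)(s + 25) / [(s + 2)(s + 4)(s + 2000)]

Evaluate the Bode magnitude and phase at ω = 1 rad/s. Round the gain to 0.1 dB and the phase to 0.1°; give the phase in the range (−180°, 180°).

At s = jω = j1:
zero (s+10): 10 + j1 → |·| = √(10²+1²) = √101 ≈ 10.05, ∠ = arctan(1/10) ≈ 5.71°
zero (s+25): 25 + j1 → |·| = √(25²+1²) = √626 ≈ 25.02, ∠ = arctan(1/25) ≈ 2.29°
pole (s+2): 2 + j1 → |·| = √(2²+1²) = √5 ≈ 2.2361, ∠ = arctan(1/2) ≈ 26.57°
pole (s+4): 4 + j1 → |·| = √(4²+1²) = √17 ≈ 4.1231, ∠ = arctan(1/4) ≈ 14.04°
pole (s+2000): 2000 + j1 → |·| = √(2000²+1²) = √4000001 ≈ 2000, ∠ = arctan(1/2000) ≈ 0.03°
|H| = 10 · 251.45 / 18439 ≈ 0.13637
Gain = 20 log₁₀(0.13637) ≈ -17.31 dB
∠H = 8.00° − 40.64° = -32.64°

-17.3 dB, -32.6°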